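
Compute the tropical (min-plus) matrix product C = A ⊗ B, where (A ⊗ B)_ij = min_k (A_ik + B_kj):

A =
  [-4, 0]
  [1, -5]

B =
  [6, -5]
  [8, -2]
A ⊗ B =
  [2, -9]
  [3, -7]

Apply the min-plus product entry-by-entry:
  C[0][0] = min over k of (A[0][0] + B[0][0] = -4 + 6 = 2, A[0][1] + B[1][0] = 0 + 8 = 8) = 2 (attained at k = 0)
  C[0][1] = min over k of (A[0][0] + B[0][1] = -4 + -5 = -9, A[0][1] + B[1][1] = 0 + -2 = -2) = -9 (attained at k = 0)
  C[1][0] = min over k of (A[1][0] + B[0][0] = 1 + 6 = 7, A[1][1] + B[1][0] = -5 + 8 = 3) = 3 (attained at k = 1)
  C[1][1] = min over k of (A[1][0] + B[0][1] = 1 + -5 = -4, A[1][1] + B[1][1] = -5 + -2 = -7) = -7 (attained at k = 1)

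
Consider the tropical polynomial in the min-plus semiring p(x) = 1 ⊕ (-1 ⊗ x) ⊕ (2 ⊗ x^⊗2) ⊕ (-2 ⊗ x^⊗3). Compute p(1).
p(1) = 0

A tropical monomial a ⊗ x^⊗i evaluates to a + i · x. Evaluating each term at x = 1:
  Term 0 contributes 1 + 0 · 1 = 1
  Term 1 contributes -1 + 1 · 1 = 0
  Term 2 contributes 2 + 2 · 1 = 4
  Term 3 contributes -2 + 3 · 1 = 1
p(1) = ⊕ of these = min[1, 0, 4, 1] = 0.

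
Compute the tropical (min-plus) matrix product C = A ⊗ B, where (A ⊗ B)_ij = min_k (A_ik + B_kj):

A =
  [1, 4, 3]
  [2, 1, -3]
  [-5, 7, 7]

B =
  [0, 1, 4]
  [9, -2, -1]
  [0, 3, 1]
A ⊗ B =
  [1, 2, 3]
  [-3, -1, -2]
  [-5, -4, -1]

Apply the min-plus product entry-by-entry:
  C[0][0] = min over k of (A[0][0] + B[0][0] = 1 + 0 = 1, A[0][1] + B[1][0] = 4 + 9 = 13, A[0][2] + B[2][0] = 3 + 0 = 3) = 1 (attained at k = 0)
  C[0][1] = min over k of (A[0][0] + B[0][1] = 1 + 1 = 2, A[0][1] + B[1][1] = 4 + -2 = 2, A[0][2] + B[2][1] = 3 + 3 = 6) = 2 (attained at k = 0)
  C[0][2] = min over k of (A[0][0] + B[0][2] = 1 + 4 = 5, A[0][1] + B[1][2] = 4 + -1 = 3, A[0][2] + B[2][2] = 3 + 1 = 4) = 3 (attained at k = 1)
  C[1][0] = min over k of (A[1][0] + B[0][0] = 2 + 0 = 2, A[1][1] + B[1][0] = 1 + 9 = 10, A[1][2] + B[2][0] = -3 + 0 = -3) = -3 (attained at k = 2)
  C[1][1] = min over k of (A[1][0] + B[0][1] = 2 + 1 = 3, A[1][1] + B[1][1] = 1 + -2 = -1, A[1][2] + B[2][1] = -3 + 3 = 0) = -1 (attained at k = 1)
  C[1][2] = min over k of (A[1][0] + B[0][2] = 2 + 4 = 6, A[1][1] + B[1][2] = 1 + -1 = 0, A[1][2] + B[2][2] = -3 + 1 = -2) = -2 (attained at k = 2)
  C[2][0] = min over k of (A[2][0] + B[0][0] = -5 + 0 = -5, A[2][1] + B[1][0] = 7 + 9 = 16, A[2][2] + B[2][0] = 7 + 0 = 7) = -5 (attained at k = 0)
  C[2][1] = min over k of (A[2][0] + B[0][1] = -5 + 1 = -4, A[2][1] + B[1][1] = 7 + -2 = 5, A[2][2] + B[2][1] = 7 + 3 = 10) = -4 (attained at k = 0)
  C[2][2] = min over k of (A[2][0] + B[0][2] = -5 + 4 = -1, A[2][1] + B[1][2] = 7 + -1 = 6, A[2][2] + B[2][2] = 7 + 1 = 8) = -1 (attained at k = 0)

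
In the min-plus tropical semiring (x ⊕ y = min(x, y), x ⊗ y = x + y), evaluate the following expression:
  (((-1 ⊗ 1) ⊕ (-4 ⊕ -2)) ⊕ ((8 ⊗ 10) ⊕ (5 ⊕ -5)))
(((-1 ⊗ 1) ⊕ (-4 ⊕ -2)) ⊕ ((8 ⊗ 10) ⊕ (5 ⊕ -5))) = -5

Expand innermost to outermost. Recall ⊕ takes the minimum of its arguments and ⊗ takes their sum. Working out the expression (((-1 ⊗ 1) ⊕ (-4 ⊕ -2)) ⊕ ((8 ⊗ 10) ⊕ (5 ⊕ -5))) gives -5.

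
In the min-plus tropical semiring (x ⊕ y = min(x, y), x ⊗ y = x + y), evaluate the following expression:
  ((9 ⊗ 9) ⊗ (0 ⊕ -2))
((9 ⊗ 9) ⊗ (0 ⊕ -2)) = 16

Expand innermost to outermost. Recall ⊕ takes the minimum of its arguments and ⊗ takes their sum. Working out the expression ((9 ⊗ 9) ⊗ (0 ⊕ -2)) gives 16.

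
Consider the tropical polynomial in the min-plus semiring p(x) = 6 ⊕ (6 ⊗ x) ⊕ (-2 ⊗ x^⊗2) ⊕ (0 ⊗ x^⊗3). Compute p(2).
p(2) = 2

A tropical monomial a ⊗ x^⊗i evaluates to a + i · x. Evaluating each term at x = 2:
  Term 0 contributes 6 + 0 · 2 = 6
  Term 1 contributes 6 + 1 · 2 = 8
  Term 2 contributes -2 + 2 · 2 = 2
  Term 3 contributes 0 + 3 · 2 = 6
p(2) = ⊕ of these = min[6, 8, 2, 6] = 2.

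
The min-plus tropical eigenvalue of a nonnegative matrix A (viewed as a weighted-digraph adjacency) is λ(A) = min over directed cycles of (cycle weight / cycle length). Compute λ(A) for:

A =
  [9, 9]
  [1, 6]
λ(A) = 5

Enumerate directed cycles and compute their means (weight / length). Sample:
  cycle 0 → 0: weight = 9, length = 1, mean = 9/1 ≈ 9.000
  cycle 1 → 1: weight = 6, length = 1, mean = 6/1 ≈ 6.000
  cycle 0 → 1 → 0: weight = 10, length = 2, mean = 10/2 ≈ 5.000
  cycle 1 → 0 → 1: weight = 10, length = 2, mean = 10/2 ≈ 5.000
Minimum mean = 5.000, attained e.g. along the cycle 0 → 1 → 0 with weight 10 and length 2. So λ(A) = 10/2 = 5.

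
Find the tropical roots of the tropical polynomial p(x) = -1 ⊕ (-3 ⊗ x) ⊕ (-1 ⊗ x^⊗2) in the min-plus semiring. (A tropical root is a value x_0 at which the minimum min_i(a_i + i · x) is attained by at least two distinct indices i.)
Roots: {-2, 2}

Each tropical root is a break point of the lower envelope of the lines y = a_i + i · x (there are 3 lines, with slopes 0, 1, ..., 2). Only the lines that attain the minimum somewhere contribute to roots; other lines are dominated. Here the surviving (envelope) indices are i = 2, i = 1, i = 0.
Intersections between consecutive envelope lines give the roots: for adjacent envelope indices i < j the intersection is x = (a_i − a_j) / (j − i). Reading off the sorted break points: {-2, 2}.
Verification: at each break x_0, at least two indices attain the minimum of min_i(a_i + i · x_0).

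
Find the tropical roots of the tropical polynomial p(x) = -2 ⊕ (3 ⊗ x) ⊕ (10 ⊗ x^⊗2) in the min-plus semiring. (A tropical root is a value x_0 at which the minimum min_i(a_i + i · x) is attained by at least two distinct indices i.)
Roots: {-7, -5}

Each tropical root is a break point of the lower envelope of the lines y = a_i + i · x (there are 3 lines, with slopes 0, 1, ..., 2). Only the lines that attain the minimum somewhere contribute to roots; other lines are dominated. Here the surviving (envelope) indices are i = 2, i = 1, i = 0.
Intersections between consecutive envelope lines give the roots: for adjacent envelope indices i < j the intersection is x = (a_i − a_j) / (j − i). Reading off the sorted break points: {-7, -5}.
Verification: at each break x_0, at least two indices attain the minimum of min_i(a_i + i · x_0).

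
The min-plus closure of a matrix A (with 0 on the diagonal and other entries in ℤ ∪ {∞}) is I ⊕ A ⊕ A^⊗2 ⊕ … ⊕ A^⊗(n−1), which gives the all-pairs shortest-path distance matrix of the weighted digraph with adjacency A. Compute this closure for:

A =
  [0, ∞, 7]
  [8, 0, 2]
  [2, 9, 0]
Closure =
  [0, 16, 7]
  [4, 0, 2]
  [2, 9, 0]

This is the Floyd-Warshall all-pairs shortest-path computation. For each intermediate vertex k = 0, 1, …, 2, update dist[i][j] ← min(dist[i][j], dist[i][k] + dist[k][j]). The final matrix gives, for each (i, j), the minimum total weight of any directed path from i to j (possibly empty when i = j).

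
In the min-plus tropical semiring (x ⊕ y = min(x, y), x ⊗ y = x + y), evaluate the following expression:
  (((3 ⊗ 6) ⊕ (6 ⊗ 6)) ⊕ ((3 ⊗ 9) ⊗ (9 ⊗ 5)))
(((3 ⊗ 6) ⊕ (6 ⊗ 6)) ⊕ ((3 ⊗ 9) ⊗ (9 ⊗ 5))) = 9

Expand innermost to outermost. Recall ⊕ takes the minimum of its arguments and ⊗ takes their sum. Working out the expression (((3 ⊗ 6) ⊕ (6 ⊗ 6)) ⊕ ((3 ⊗ 9) ⊗ (9 ⊗ 5))) gives 9.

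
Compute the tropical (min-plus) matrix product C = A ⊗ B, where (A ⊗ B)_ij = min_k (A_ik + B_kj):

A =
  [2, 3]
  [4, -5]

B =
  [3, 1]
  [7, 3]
A ⊗ B =
  [5, 3]
  [2, -2]

Apply the min-plus product entry-by-entry:
  C[0][0] = min over k of (A[0][0] + B[0][0] = 2 + 3 = 5, A[0][1] + B[1][0] = 3 + 7 = 10) = 5 (attained at k = 0)
  C[0][1] = min over k of (A[0][0] + B[0][1] = 2 + 1 = 3, A[0][1] + B[1][1] = 3 + 3 = 6) = 3 (attained at k = 0)
  C[1][0] = min over k of (A[1][0] + B[0][0] = 4 + 3 = 7, A[1][1] + B[1][0] = -5 + 7 = 2) = 2 (attained at k = 1)
  C[1][1] = min over k of (A[1][0] + B[0][1] = 4 + 1 = 5, A[1][1] + B[1][1] = -5 + 3 = -2) = -2 (attained at k = 1)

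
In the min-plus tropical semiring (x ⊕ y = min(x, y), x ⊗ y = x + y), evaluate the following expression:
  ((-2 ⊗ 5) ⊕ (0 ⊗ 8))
((-2 ⊗ 5) ⊕ (0 ⊗ 8)) = 3

Expand innermost to outermost. Recall ⊕ takes the minimum of its arguments and ⊗ takes their sum. Working out the expression ((-2 ⊗ 5) ⊕ (0 ⊗ 8)) gives 3.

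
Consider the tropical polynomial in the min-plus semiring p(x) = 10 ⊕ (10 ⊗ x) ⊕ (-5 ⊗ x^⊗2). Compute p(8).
p(8) = 10

A tropical monomial a ⊗ x^⊗i evaluates to a + i · x. Evaluating each term at x = 8:
  Term 0 contributes 10 + 0 · 8 = 10
  Term 1 contributes 10 + 1 · 8 = 18
  Term 2 contributes -5 + 2 · 8 = 11
p(8) = ⊕ of these = min[10, 18, 11] = 10.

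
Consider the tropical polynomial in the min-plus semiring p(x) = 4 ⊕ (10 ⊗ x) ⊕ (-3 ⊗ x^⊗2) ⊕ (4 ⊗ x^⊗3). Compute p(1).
p(1) = -1

A tropical monomial a ⊗ x^⊗i evaluates to a + i · x. Evaluating each term at x = 1:
  Term 0 contributes 4 + 0 · 1 = 4
  Term 1 contributes 10 + 1 · 1 = 11
  Term 2 contributes -3 + 2 · 1 = -1
  Term 3 contributes 4 + 3 · 1 = 7
p(1) = ⊕ of these = min[4, 11, -1, 7] = -1.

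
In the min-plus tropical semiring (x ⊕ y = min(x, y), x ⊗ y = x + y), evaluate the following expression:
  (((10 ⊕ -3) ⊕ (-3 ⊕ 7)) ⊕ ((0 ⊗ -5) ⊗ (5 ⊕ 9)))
(((10 ⊕ -3) ⊕ (-3 ⊕ 7)) ⊕ ((0 ⊗ -5) ⊗ (5 ⊕ 9))) = -3

Expand innermost to outermost. Recall ⊕ takes the minimum of its arguments and ⊗ takes their sum. Working out the expression (((10 ⊕ -3) ⊕ (-3 ⊕ 7)) ⊕ ((0 ⊗ -5) ⊗ (5 ⊕ 9))) gives -3.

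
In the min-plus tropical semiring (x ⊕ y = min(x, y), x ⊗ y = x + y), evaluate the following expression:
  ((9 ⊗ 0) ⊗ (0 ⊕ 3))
((9 ⊗ 0) ⊗ (0 ⊕ 3)) = 9

Expand innermost to outermost. Recall ⊕ takes the minimum of its arguments and ⊗ takes their sum. Working out the expression ((9 ⊗ 0) ⊗ (0 ⊕ 3)) gives 9.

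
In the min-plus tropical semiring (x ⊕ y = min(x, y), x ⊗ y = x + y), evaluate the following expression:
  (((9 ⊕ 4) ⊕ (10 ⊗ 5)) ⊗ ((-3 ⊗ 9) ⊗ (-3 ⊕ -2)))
(((9 ⊕ 4) ⊕ (10 ⊗ 5)) ⊗ ((-3 ⊗ 9) ⊗ (-3 ⊕ -2))) = 7

Expand innermost to outermost. Recall ⊕ takes the minimum of its arguments and ⊗ takes their sum. Working out the expression (((9 ⊕ 4) ⊕ (10 ⊗ 5)) ⊗ ((-3 ⊗ 9) ⊗ (-3 ⊕ -2))) gives 7.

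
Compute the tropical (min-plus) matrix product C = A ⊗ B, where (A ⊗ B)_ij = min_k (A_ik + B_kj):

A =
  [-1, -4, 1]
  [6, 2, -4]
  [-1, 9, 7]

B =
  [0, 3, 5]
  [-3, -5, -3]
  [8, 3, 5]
A ⊗ B =
  [-7, -9, -7]
  [-1, -3, -1]
  [-1, 2, 4]

Apply the min-plus product entry-by-entry:
  C[0][0] = min over k of (A[0][0] + B[0][0] = -1 + 0 = -1, A[0][1] + B[1][0] = -4 + -3 = -7, A[0][2] + B[2][0] = 1 + 8 = 9) = -7 (attained at k = 1)
  C[0][1] = min over k of (A[0][0] + B[0][1] = -1 + 3 = 2, A[0][1] + B[1][1] = -4 + -5 = -9, A[0][2] + B[2][1] = 1 + 3 = 4) = -9 (attained at k = 1)
  C[0][2] = min over k of (A[0][0] + B[0][2] = -1 + 5 = 4, A[0][1] + B[1][2] = -4 + -3 = -7, A[0][2] + B[2][2] = 1 + 5 = 6) = -7 (attained at k = 1)
  C[1][0] = min over k of (A[1][0] + B[0][0] = 6 + 0 = 6, A[1][1] + B[1][0] = 2 + -3 = -1, A[1][2] + B[2][0] = -4 + 8 = 4) = -1 (attained at k = 1)
  C[1][1] = min over k of (A[1][0] + B[0][1] = 6 + 3 = 9, A[1][1] + B[1][1] = 2 + -5 = -3, A[1][2] + B[2][1] = -4 + 3 = -1) = -3 (attained at k = 1)
  C[1][2] = min over k of (A[1][0] + B[0][2] = 6 + 5 = 11, A[1][1] + B[1][2] = 2 + -3 = -1, A[1][2] + B[2][2] = -4 + 5 = 1) = -1 (attained at k = 1)
  C[2][0] = min over k of (A[2][0] + B[0][0] = -1 + 0 = -1, A[2][1] + B[1][0] = 9 + -3 = 6, A[2][2] + B[2][0] = 7 + 8 = 15) = -1 (attained at k = 0)
  C[2][1] = min over k of (A[2][0] + B[0][1] = -1 + 3 = 2, A[2][1] + B[1][1] = 9 + -5 = 4, A[2][2] + B[2][1] = 7 + 3 = 10) = 2 (attained at k = 0)
  C[2][2] = min over k of (A[2][0] + B[0][2] = -1 + 5 = 4, A[2][1] + B[1][2] = 9 + -3 = 6, A[2][2] + B[2][2] = 7 + 5 = 12) = 4 (attained at k = 0)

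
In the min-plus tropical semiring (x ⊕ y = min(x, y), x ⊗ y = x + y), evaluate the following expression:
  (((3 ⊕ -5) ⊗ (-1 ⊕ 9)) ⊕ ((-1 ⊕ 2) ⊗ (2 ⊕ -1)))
(((3 ⊕ -5) ⊗ (-1 ⊕ 9)) ⊕ ((-1 ⊕ 2) ⊗ (2 ⊕ -1))) = -6

Expand innermost to outermost. Recall ⊕ takes the minimum of its arguments and ⊗ takes their sum. Working out the expression (((3 ⊕ -5) ⊗ (-1 ⊕ 9)) ⊕ ((-1 ⊕ 2) ⊗ (2 ⊕ -1))) gives -6.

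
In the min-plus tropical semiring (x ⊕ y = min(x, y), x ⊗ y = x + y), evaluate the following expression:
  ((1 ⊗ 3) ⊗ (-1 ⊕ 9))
((1 ⊗ 3) ⊗ (-1 ⊕ 9)) = 3

Expand innermost to outermost. Recall ⊕ takes the minimum of its arguments and ⊗ takes their sum. Working out the expression ((1 ⊗ 3) ⊗ (-1 ⊕ 9)) gives 3.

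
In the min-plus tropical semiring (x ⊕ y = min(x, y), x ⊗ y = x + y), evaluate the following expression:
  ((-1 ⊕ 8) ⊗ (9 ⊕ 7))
((-1 ⊕ 8) ⊗ (9 ⊕ 7)) = 6

Expand innermost to outermost. Recall ⊕ takes the minimum of its arguments and ⊗ takes their sum. Working out the expression ((-1 ⊕ 8) ⊗ (9 ⊕ 7)) gives 6.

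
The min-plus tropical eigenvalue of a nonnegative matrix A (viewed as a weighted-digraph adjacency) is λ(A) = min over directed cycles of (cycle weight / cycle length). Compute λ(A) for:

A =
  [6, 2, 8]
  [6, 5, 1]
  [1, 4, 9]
λ(A) = 4/3

Enumerate directed cycles and compute their means (weight / length). Sample:
  cycle 0 → 0: weight = 6, length = 1, mean = 6/1 ≈ 6.000
  cycle 1 → 1: weight = 5, length = 1, mean = 5/1 ≈ 5.000
  cycle 2 → 2: weight = 9, length = 1, mean = 9/1 ≈ 9.000
  cycle 0 → 1 → 0: weight = 8, length = 2, mean = 8/2 ≈ 4.000
  cycle 0 → 2 → 0: weight = 9, length = 2, mean = 9/2 ≈ 4.500
  cycle 1 → 0 → 1: weight = 8, length = 2, mean = 8/2 ≈ 4.000
Minimum mean = 1.333, attained e.g. along the cycle 0 → 1 → 2 → 0 with weight 4 and length 3. So λ(A) = 4/3 = 4/3.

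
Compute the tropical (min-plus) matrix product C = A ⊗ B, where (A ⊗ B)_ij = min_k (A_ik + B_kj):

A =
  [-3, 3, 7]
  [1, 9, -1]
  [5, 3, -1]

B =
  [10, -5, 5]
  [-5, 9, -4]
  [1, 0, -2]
A ⊗ B =
  [-2, -8, -1]
  [0, -4, -3]
  [-2, -1, -3]

Apply the min-plus product entry-by-entry:
  C[0][0] = min over k of (A[0][0] + B[0][0] = -3 + 10 = 7, A[0][1] + B[1][0] = 3 + -5 = -2, A[0][2] + B[2][0] = 7 + 1 = 8) = -2 (attained at k = 1)
  C[0][1] = min over k of (A[0][0] + B[0][1] = -3 + -5 = -8, A[0][1] + B[1][1] = 3 + 9 = 12, A[0][2] + B[2][1] = 7 + 0 = 7) = -8 (attained at k = 0)
  C[0][2] = min over k of (A[0][0] + B[0][2] = -3 + 5 = 2, A[0][1] + B[1][2] = 3 + -4 = -1, A[0][2] + B[2][2] = 7 + -2 = 5) = -1 (attained at k = 1)
  C[1][0] = min over k of (A[1][0] + B[0][0] = 1 + 10 = 11, A[1][1] + B[1][0] = 9 + -5 = 4, A[1][2] + B[2][0] = -1 + 1 = 0) = 0 (attained at k = 2)
  C[1][1] = min over k of (A[1][0] + B[0][1] = 1 + -5 = -4, A[1][1] + B[1][1] = 9 + 9 = 18, A[1][2] + B[2][1] = -1 + 0 = -1) = -4 (attained at k = 0)
  C[1][2] = min over k of (A[1][0] + B[0][2] = 1 + 5 = 6, A[1][1] + B[1][2] = 9 + -4 = 5, A[1][2] + B[2][2] = -1 + -2 = -3) = -3 (attained at k = 2)
  C[2][0] = min over k of (A[2][0] + B[0][0] = 5 + 10 = 15, A[2][1] + B[1][0] = 3 + -5 = -2, A[2][2] + B[2][0] = -1 + 1 = 0) = -2 (attained at k = 1)
  C[2][1] = min over k of (A[2][0] + B[0][1] = 5 + -5 = 0, A[2][1] + B[1][1] = 3 + 9 = 12, A[2][2] + B[2][1] = -1 + 0 = -1) = -1 (attained at k = 2)
  C[2][2] = min over k of (A[2][0] + B[0][2] = 5 + 5 = 10, A[2][1] + B[1][2] = 3 + -4 = -1, A[2][2] + B[2][2] = -1 + -2 = -3) = -3 (attained at k = 2)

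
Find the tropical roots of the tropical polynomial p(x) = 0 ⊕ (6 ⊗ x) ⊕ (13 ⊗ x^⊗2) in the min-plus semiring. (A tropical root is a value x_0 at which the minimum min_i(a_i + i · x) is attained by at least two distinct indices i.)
Roots: {-7, -6}

Each tropical root is a break point of the lower envelope of the lines y = a_i + i · x (there are 3 lines, with slopes 0, 1, ..., 2). Only the lines that attain the minimum somewhere contribute to roots; other lines are dominated. Here the surviving (envelope) indices are i = 2, i = 1, i = 0.
Intersections between consecutive envelope lines give the roots: for adjacent envelope indices i < j the intersection is x = (a_i − a_j) / (j − i). Reading off the sorted break points: {-7, -6}.
Verification: at each break x_0, at least two indices attain the minimum of min_i(a_i + i · x_0).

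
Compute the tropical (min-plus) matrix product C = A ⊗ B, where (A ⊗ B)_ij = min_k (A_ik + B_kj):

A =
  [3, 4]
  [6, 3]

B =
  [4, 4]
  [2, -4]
A ⊗ B =
  [6, 0]
  [5, -1]

Apply the min-plus product entry-by-entry:
  C[0][0] = min over k of (A[0][0] + B[0][0] = 3 + 4 = 7, A[0][1] + B[1][0] = 4 + 2 = 6) = 6 (attained at k = 1)
  C[0][1] = min over k of (A[0][0] + B[0][1] = 3 + 4 = 7, A[0][1] + B[1][1] = 4 + -4 = 0) = 0 (attained at k = 1)
  C[1][0] = min over k of (A[1][0] + B[0][0] = 6 + 4 = 10, A[1][1] + B[1][0] = 3 + 2 = 5) = 5 (attained at k = 1)
  C[1][1] = min over k of (A[1][0] + B[0][1] = 6 + 4 = 10, A[1][1] + B[1][1] = 3 + -4 = -1) = -1 (attained at k = 1)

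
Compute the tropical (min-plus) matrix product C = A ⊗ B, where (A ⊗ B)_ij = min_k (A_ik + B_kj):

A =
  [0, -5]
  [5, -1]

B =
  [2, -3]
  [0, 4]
A ⊗ B =
  [-5, -3]
  [-1, 2]

Apply the min-plus product entry-by-entry:
  C[0][0] = min over k of (A[0][0] + B[0][0] = 0 + 2 = 2, A[0][1] + B[1][0] = -5 + 0 = -5) = -5 (attained at k = 1)
  C[0][1] = min over k of (A[0][0] + B[0][1] = 0 + -3 = -3, A[0][1] + B[1][1] = -5 + 4 = -1) = -3 (attained at k = 0)
  C[1][0] = min over k of (A[1][0] + B[0][0] = 5 + 2 = 7, A[1][1] + B[1][0] = -1 + 0 = -1) = -1 (attained at k = 1)
  C[1][1] = min over k of (A[1][0] + B[0][1] = 5 + -3 = 2, A[1][1] + B[1][1] = -1 + 4 = 3) = 2 (attained at k = 0)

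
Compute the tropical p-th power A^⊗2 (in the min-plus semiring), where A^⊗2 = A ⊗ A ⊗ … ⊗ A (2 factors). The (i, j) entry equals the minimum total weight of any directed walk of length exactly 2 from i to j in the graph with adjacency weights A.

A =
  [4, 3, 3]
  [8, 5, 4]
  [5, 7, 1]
A^⊗2 =
  [8, 7, 4]
  [9, 10, 5]
  [6, 8, 2]

Each entry (A^⊗2)_ij equals the minimum over all length-2 walks i = v_0 → v_1 → … → v_2 = j of Σ_t A[v_t][v_{t+1}]. For example, for (i, j) = (0, 2) we minimise over 3 possible intermediate vertex sequences; the minimum is 4, attained along the walk 0 → 2 → 2.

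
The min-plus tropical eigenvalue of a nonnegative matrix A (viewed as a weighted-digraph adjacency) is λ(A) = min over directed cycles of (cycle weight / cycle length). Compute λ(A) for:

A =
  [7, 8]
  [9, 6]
λ(A) = 6

Enumerate directed cycles and compute their means (weight / length). Sample:
  cycle 0 → 0: weight = 7, length = 1, mean = 7/1 ≈ 7.000
  cycle 1 → 1: weight = 6, length = 1, mean = 6/1 ≈ 6.000
  cycle 0 → 1 → 0: weight = 17, length = 2, mean = 17/2 ≈ 8.500
  cycle 1 → 0 → 1: weight = 17, length = 2, mean = 17/2 ≈ 8.500
Minimum mean = 6.000, attained e.g. along the cycle 1 → 1 with weight 6 and length 1. So λ(A) = 6/1 = 6.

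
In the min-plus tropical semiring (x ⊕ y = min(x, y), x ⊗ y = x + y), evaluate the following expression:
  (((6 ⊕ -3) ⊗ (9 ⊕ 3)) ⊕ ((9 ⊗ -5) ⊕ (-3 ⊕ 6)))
(((6 ⊕ -3) ⊗ (9 ⊕ 3)) ⊕ ((9 ⊗ -5) ⊕ (-3 ⊕ 6))) = -3

Expand innermost to outermost. Recall ⊕ takes the minimum of its arguments and ⊗ takes their sum. Working out the expression (((6 ⊕ -3) ⊗ (9 ⊕ 3)) ⊕ ((9 ⊗ -5) ⊕ (-3 ⊕ 6))) gives -3.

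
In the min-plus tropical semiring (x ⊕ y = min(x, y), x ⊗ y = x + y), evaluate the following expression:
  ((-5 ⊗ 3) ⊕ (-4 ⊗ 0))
((-5 ⊗ 3) ⊕ (-4 ⊗ 0)) = -4

Expand innermost to outermost. Recall ⊕ takes the minimum of its arguments and ⊗ takes their sum. Working out the expression ((-5 ⊗ 3) ⊕ (-4 ⊗ 0)) gives -4.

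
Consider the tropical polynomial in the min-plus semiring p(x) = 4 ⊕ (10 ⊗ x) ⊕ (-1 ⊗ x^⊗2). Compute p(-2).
p(-2) = -5

A tropical monomial a ⊗ x^⊗i evaluates to a + i · x. Evaluating each term at x = -2:
  Term 0 contributes 4 + 0 · -2 = 4
  Term 1 contributes 10 + 1 · -2 = 8
  Term 2 contributes -1 + 2 · -2 = -5
p(-2) = ⊕ of these = min[4, 8, -5] = -5.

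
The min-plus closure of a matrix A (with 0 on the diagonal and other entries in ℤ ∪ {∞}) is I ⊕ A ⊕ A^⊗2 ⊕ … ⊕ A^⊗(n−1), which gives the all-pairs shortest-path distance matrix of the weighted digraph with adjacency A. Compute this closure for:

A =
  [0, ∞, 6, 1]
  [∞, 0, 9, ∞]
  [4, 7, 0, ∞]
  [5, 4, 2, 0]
Closure =
  [0, 5, 3, 1]
  [13, 0, 9, 14]
  [4, 7, 0, 5]
  [5, 4, 2, 0]

This is the Floyd-Warshall all-pairs shortest-path computation. For each intermediate vertex k = 0, 1, …, 3, update dist[i][j] ← min(dist[i][j], dist[i][k] + dist[k][j]). The final matrix gives, for each (i, j), the minimum total weight of any directed path from i to j (possibly empty when i = j).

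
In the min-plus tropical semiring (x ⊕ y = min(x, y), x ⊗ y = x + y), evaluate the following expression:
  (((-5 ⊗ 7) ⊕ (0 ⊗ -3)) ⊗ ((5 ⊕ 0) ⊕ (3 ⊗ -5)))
(((-5 ⊗ 7) ⊕ (0 ⊗ -3)) ⊗ ((5 ⊕ 0) ⊕ (3 ⊗ -5))) = -5

Expand innermost to outermost. Recall ⊕ takes the minimum of its arguments and ⊗ takes their sum. Working out the expression (((-5 ⊗ 7) ⊕ (0 ⊗ -3)) ⊗ ((5 ⊕ 0) ⊕ (3 ⊗ -5))) gives -5.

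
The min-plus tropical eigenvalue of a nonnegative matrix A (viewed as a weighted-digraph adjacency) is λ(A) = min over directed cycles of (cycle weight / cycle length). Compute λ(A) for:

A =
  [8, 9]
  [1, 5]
λ(A) = 5

Enumerate directed cycles and compute their means (weight / length). Sample:
  cycle 0 → 0: weight = 8, length = 1, mean = 8/1 ≈ 8.000
  cycle 1 → 1: weight = 5, length = 1, mean = 5/1 ≈ 5.000
  cycle 0 → 1 → 0: weight = 10, length = 2, mean = 10/2 ≈ 5.000
  cycle 1 → 0 → 1: weight = 10, length = 2, mean = 10/2 ≈ 5.000
Minimum mean = 5.000, attained e.g. along the cycle 1 → 1 with weight 5 and length 1. So λ(A) = 5/1 = 5.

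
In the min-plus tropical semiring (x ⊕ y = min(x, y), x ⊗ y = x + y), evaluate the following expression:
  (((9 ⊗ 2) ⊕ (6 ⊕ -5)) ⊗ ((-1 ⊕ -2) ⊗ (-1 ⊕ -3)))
(((9 ⊗ 2) ⊕ (6 ⊕ -5)) ⊗ ((-1 ⊕ -2) ⊗ (-1 ⊕ -3))) = -10

Expand innermost to outermost. Recall ⊕ takes the minimum of its arguments and ⊗ takes their sum. Working out the expression (((9 ⊗ 2) ⊕ (6 ⊕ -5)) ⊗ ((-1 ⊕ -2) ⊗ (-1 ⊕ -3))) gives -10.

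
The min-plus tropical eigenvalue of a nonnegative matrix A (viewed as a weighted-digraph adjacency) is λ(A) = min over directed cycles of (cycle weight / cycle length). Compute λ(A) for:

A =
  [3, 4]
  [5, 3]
λ(A) = 3

Enumerate directed cycles and compute their means (weight / length). Sample:
  cycle 0 → 0: weight = 3, length = 1, mean = 3/1 ≈ 3.000
  cycle 1 → 1: weight = 3, length = 1, mean = 3/1 ≈ 3.000
  cycle 0 → 1 → 0: weight = 9, length = 2, mean = 9/2 ≈ 4.500
  cycle 1 → 0 → 1: weight = 9, length = 2, mean = 9/2 ≈ 4.500
Minimum mean = 3.000, attained e.g. along the cycle 0 → 0 with weight 3 and length 1. So λ(A) = 3/1 = 3.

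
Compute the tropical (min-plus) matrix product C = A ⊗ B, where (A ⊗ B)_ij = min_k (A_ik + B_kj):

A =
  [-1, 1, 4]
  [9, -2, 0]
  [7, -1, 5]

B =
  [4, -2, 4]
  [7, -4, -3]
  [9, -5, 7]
A ⊗ B =
  [3, -3, -2]
  [5, -6, -5]
  [6, -5, -4]

Apply the min-plus product entry-by-entry:
  C[0][0] = min over k of (A[0][0] + B[0][0] = -1 + 4 = 3, A[0][1] + B[1][0] = 1 + 7 = 8, A[0][2] + B[2][0] = 4 + 9 = 13) = 3 (attained at k = 0)
  C[0][1] = min over k of (A[0][0] + B[0][1] = -1 + -2 = -3, A[0][1] + B[1][1] = 1 + -4 = -3, A[0][2] + B[2][1] = 4 + -5 = -1) = -3 (attained at k = 0)
  C[0][2] = min over k of (A[0][0] + B[0][2] = -1 + 4 = 3, A[0][1] + B[1][2] = 1 + -3 = -2, A[0][2] + B[2][2] = 4 + 7 = 11) = -2 (attained at k = 1)
  C[1][0] = min over k of (A[1][0] + B[0][0] = 9 + 4 = 13, A[1][1] + B[1][0] = -2 + 7 = 5, A[1][2] + B[2][0] = 0 + 9 = 9) = 5 (attained at k = 1)
  C[1][1] = min over k of (A[1][0] + B[0][1] = 9 + -2 = 7, A[1][1] + B[1][1] = -2 + -4 = -6, A[1][2] + B[2][1] = 0 + -5 = -5) = -6 (attained at k = 1)
  C[1][2] = min over k of (A[1][0] + B[0][2] = 9 + 4 = 13, A[1][1] + B[1][2] = -2 + -3 = -5, A[1][2] + B[2][2] = 0 + 7 = 7) = -5 (attained at k = 1)
  C[2][0] = min over k of (A[2][0] + B[0][0] = 7 + 4 = 11, A[2][1] + B[1][0] = -1 + 7 = 6, A[2][2] + B[2][0] = 5 + 9 = 14) = 6 (attained at k = 1)
  C[2][1] = min over k of (A[2][0] + B[0][1] = 7 + -2 = 5, A[2][1] + B[1][1] = -1 + -4 = -5, A[2][2] + B[2][1] = 5 + -5 = 0) = -5 (attained at k = 1)
  C[2][2] = min over k of (A[2][0] + B[0][2] = 7 + 4 = 11, A[2][1] + B[1][2] = -1 + -3 = -4, A[2][2] + B[2][2] = 5 + 7 = 12) = -4 (attained at k = 1)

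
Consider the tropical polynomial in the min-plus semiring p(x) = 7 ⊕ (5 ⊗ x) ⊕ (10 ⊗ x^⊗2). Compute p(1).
p(1) = 6

A tropical monomial a ⊗ x^⊗i evaluates to a + i · x. Evaluating each term at x = 1:
  Term 0 contributes 7 + 0 · 1 = 7
  Term 1 contributes 5 + 1 · 1 = 6
  Term 2 contributes 10 + 2 · 1 = 12
p(1) = ⊕ of these = min[7, 6, 12] = 6.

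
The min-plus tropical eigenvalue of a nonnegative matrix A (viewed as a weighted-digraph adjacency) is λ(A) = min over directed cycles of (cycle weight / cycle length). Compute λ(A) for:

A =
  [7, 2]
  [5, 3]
λ(A) = 3

Enumerate directed cycles and compute their means (weight / length). Sample:
  cycle 0 → 0: weight = 7, length = 1, mean = 7/1 ≈ 7.000
  cycle 1 → 1: weight = 3, length = 1, mean = 3/1 ≈ 3.000
  cycle 0 → 1 → 0: weight = 7, length = 2, mean = 7/2 ≈ 3.500
  cycle 1 → 0 → 1: weight = 7, length = 2, mean = 7/2 ≈ 3.500
Minimum mean = 3.000, attained e.g. along the cycle 1 → 1 with weight 3 and length 1. So λ(A) = 3/1 = 3.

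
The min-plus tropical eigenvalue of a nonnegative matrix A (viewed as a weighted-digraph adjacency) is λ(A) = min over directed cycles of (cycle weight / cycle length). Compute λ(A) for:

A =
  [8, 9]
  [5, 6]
λ(A) = 6

Enumerate directed cycles and compute their means (weight / length). Sample:
  cycle 0 → 0: weight = 8, length = 1, mean = 8/1 ≈ 8.000
  cycle 1 → 1: weight = 6, length = 1, mean = 6/1 ≈ 6.000
  cycle 0 → 1 → 0: weight = 14, length = 2, mean = 14/2 ≈ 7.000
  cycle 1 → 0 → 1: weight = 14, length = 2, mean = 14/2 ≈ 7.000
Minimum mean = 6.000, attained e.g. along the cycle 1 → 1 with weight 6 and length 1. So λ(A) = 6/1 = 6.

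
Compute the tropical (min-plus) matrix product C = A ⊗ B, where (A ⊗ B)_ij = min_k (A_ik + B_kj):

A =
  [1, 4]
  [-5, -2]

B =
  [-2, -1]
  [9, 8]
A ⊗ B =
  [-1, 0]
  [-7, -6]

Apply the min-plus product entry-by-entry:
  C[0][0] = min over k of (A[0][0] + B[0][0] = 1 + -2 = -1, A[0][1] + B[1][0] = 4 + 9 = 13) = -1 (attained at k = 0)
  C[0][1] = min over k of (A[0][0] + B[0][1] = 1 + -1 = 0, A[0][1] + B[1][1] = 4 + 8 = 12) = 0 (attained at k = 0)
  C[1][0] = min over k of (A[1][0] + B[0][0] = -5 + -2 = -7, A[1][1] + B[1][0] = -2 + 9 = 7) = -7 (attained at k = 0)
  C[1][1] = min over k of (A[1][0] + B[0][1] = -5 + -1 = -6, A[1][1] + B[1][1] = -2 + 8 = 6) = -6 (attained at k = 0)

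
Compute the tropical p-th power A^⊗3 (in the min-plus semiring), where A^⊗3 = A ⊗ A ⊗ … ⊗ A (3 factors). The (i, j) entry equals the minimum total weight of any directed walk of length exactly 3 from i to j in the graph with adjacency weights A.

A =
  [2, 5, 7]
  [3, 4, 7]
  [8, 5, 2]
A^⊗3 =
  [6, 9, 11]
  [7, 10, 11]
  [10, 9, 6]

Each entry (A^⊗3)_ij equals the minimum over all length-3 walks i = v_0 → v_1 → … → v_3 = j of Σ_t A[v_t][v_{t+1}]. For example, for (i, j) = (0, 2) we minimise over 9 possible intermediate vertex sequences; the minimum is 11, attained along the walk 0 → 0 → 0 → 2.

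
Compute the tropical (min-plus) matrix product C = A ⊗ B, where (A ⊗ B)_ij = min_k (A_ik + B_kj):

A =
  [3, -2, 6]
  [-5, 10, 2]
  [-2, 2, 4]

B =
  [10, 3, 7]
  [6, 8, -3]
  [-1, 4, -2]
A ⊗ B =
  [4, 6, -5]
  [1, -2, 0]
  [3, 1, -1]

Apply the min-plus product entry-by-entry:
  C[0][0] = min over k of (A[0][0] + B[0][0] = 3 + 10 = 13, A[0][1] + B[1][0] = -2 + 6 = 4, A[0][2] + B[2][0] = 6 + -1 = 5) = 4 (attained at k = 1)
  C[0][1] = min over k of (A[0][0] + B[0][1] = 3 + 3 = 6, A[0][1] + B[1][1] = -2 + 8 = 6, A[0][2] + B[2][1] = 6 + 4 = 10) = 6 (attained at k = 0)
  C[0][2] = min over k of (A[0][0] + B[0][2] = 3 + 7 = 10, A[0][1] + B[1][2] = -2 + -3 = -5, A[0][2] + B[2][2] = 6 + -2 = 4) = -5 (attained at k = 1)
  C[1][0] = min over k of (A[1][0] + B[0][0] = -5 + 10 = 5, A[1][1] + B[1][0] = 10 + 6 = 16, A[1][2] + B[2][0] = 2 + -1 = 1) = 1 (attained at k = 2)
  C[1][1] = min over k of (A[1][0] + B[0][1] = -5 + 3 = -2, A[1][1] + B[1][1] = 10 + 8 = 18, A[1][2] + B[2][1] = 2 + 4 = 6) = -2 (attained at k = 0)
  C[1][2] = min over k of (A[1][0] + B[0][2] = -5 + 7 = 2, A[1][1] + B[1][2] = 10 + -3 = 7, A[1][2] + B[2][2] = 2 + -2 = 0) = 0 (attained at k = 2)
  C[2][0] = min over k of (A[2][0] + B[0][0] = -2 + 10 = 8, A[2][1] + B[1][0] = 2 + 6 = 8, A[2][2] + B[2][0] = 4 + -1 = 3) = 3 (attained at k = 2)
  C[2][1] = min over k of (A[2][0] + B[0][1] = -2 + 3 = 1, A[2][1] + B[1][1] = 2 + 8 = 10, A[2][2] + B[2][1] = 4 + 4 = 8) = 1 (attained at k = 0)
  C[2][2] = min over k of (A[2][0] + B[0][2] = -2 + 7 = 5, A[2][1] + B[1][2] = 2 + -3 = -1, A[2][2] + B[2][2] = 4 + -2 = 2) = -1 (attained at k = 1)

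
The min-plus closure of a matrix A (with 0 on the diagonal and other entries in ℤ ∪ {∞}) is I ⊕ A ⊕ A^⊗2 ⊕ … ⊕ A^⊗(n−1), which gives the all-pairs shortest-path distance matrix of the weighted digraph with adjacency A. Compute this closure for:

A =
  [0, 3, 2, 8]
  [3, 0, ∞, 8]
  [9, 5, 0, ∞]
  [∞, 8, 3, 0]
Closure =
  [0, 3, 2, 8]
  [3, 0, 5, 8]
  [8, 5, 0, 13]
  [11, 8, 3, 0]

This is the Floyd-Warshall all-pairs shortest-path computation. For each intermediate vertex k = 0, 1, …, 3, update dist[i][j] ← min(dist[i][j], dist[i][k] + dist[k][j]). The final matrix gives, for each (i, j), the minimum total weight of any directed path from i to j (possibly empty when i = j).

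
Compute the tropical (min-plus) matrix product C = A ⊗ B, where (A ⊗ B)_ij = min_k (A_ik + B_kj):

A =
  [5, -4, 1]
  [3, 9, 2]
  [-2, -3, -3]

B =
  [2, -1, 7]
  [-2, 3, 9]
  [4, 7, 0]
A ⊗ B =
  [-6, -1, 1]
  [5, 2, 2]
  [-5, -3, -3]

Apply the min-plus product entry-by-entry:
  C[0][0] = min over k of (A[0][0] + B[0][0] = 5 + 2 = 7, A[0][1] + B[1][0] = -4 + -2 = -6, A[0][2] + B[2][0] = 1 + 4 = 5) = -6 (attained at k = 1)
  C[0][1] = min over k of (A[0][0] + B[0][1] = 5 + -1 = 4, A[0][1] + B[1][1] = -4 + 3 = -1, A[0][2] + B[2][1] = 1 + 7 = 8) = -1 (attained at k = 1)
  C[0][2] = min over k of (A[0][0] + B[0][2] = 5 + 7 = 12, A[0][1] + B[1][2] = -4 + 9 = 5, A[0][2] + B[2][2] = 1 + 0 = 1) = 1 (attained at k = 2)
  C[1][0] = min over k of (A[1][0] + B[0][0] = 3 + 2 = 5, A[1][1] + B[1][0] = 9 + -2 = 7, A[1][2] + B[2][0] = 2 + 4 = 6) = 5 (attained at k = 0)
  C[1][1] = min over k of (A[1][0] + B[0][1] = 3 + -1 = 2, A[1][1] + B[1][1] = 9 + 3 = 12, A[1][2] + B[2][1] = 2 + 7 = 9) = 2 (attained at k = 0)
  C[1][2] = min over k of (A[1][0] + B[0][2] = 3 + 7 = 10, A[1][1] + B[1][2] = 9 + 9 = 18, A[1][2] + B[2][2] = 2 + 0 = 2) = 2 (attained at k = 2)
  C[2][0] = min over k of (A[2][0] + B[0][0] = -2 + 2 = 0, A[2][1] + B[1][0] = -3 + -2 = -5, A[2][2] + B[2][0] = -3 + 4 = 1) = -5 (attained at k = 1)
  C[2][1] = min over k of (A[2][0] + B[0][1] = -2 + -1 = -3, A[2][1] + B[1][1] = -3 + 3 = 0, A[2][2] + B[2][1] = -3 + 7 = 4) = -3 (attained at k = 0)
  C[2][2] = min over k of (A[2][0] + B[0][2] = -2 + 7 = 5, A[2][1] + B[1][2] = -3 + 9 = 6, A[2][2] + B[2][2] = -3 + 0 = -3) = -3 (attained at k = 2)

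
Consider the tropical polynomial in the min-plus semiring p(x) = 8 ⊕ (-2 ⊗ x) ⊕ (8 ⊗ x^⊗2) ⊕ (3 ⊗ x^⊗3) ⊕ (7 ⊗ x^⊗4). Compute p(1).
p(1) = -1

A tropical monomial a ⊗ x^⊗i evaluates to a + i · x. Evaluating each term at x = 1:
  Term 0 contributes 8 + 0 · 1 = 8
  Term 1 contributes -2 + 1 · 1 = -1
  Term 2 contributes 8 + 2 · 1 = 10
  Term 3 contributes 3 + 3 · 1 = 6
  Term 4 contributes 7 + 4 · 1 = 11
p(1) = ⊕ of these = min[8, -1, 10, 6, 11] = -1.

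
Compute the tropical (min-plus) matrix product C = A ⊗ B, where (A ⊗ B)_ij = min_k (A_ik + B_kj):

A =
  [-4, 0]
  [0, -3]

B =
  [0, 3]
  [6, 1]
A ⊗ B =
  [-4, -1]
  [0, -2]

Apply the min-plus product entry-by-entry:
  C[0][0] = min over k of (A[0][0] + B[0][0] = -4 + 0 = -4, A[0][1] + B[1][0] = 0 + 6 = 6) = -4 (attained at k = 0)
  C[0][1] = min over k of (A[0][0] + B[0][1] = -4 + 3 = -1, A[0][1] + B[1][1] = 0 + 1 = 1) = -1 (attained at k = 0)
  C[1][0] = min over k of (A[1][0] + B[0][0] = 0 + 0 = 0, A[1][1] + B[1][0] = -3 + 6 = 3) = 0 (attained at k = 0)
  C[1][1] = min over k of (A[1][0] + B[0][1] = 0 + 3 = 3, A[1][1] + B[1][1] = -3 + 1 = -2) = -2 (attained at k = 1)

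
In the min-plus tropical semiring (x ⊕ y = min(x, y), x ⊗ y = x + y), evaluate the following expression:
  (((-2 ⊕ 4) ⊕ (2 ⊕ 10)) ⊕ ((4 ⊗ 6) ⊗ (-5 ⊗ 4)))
(((-2 ⊕ 4) ⊕ (2 ⊕ 10)) ⊕ ((4 ⊗ 6) ⊗ (-5 ⊗ 4))) = -2

Expand innermost to outermost. Recall ⊕ takes the minimum of its arguments and ⊗ takes their sum. Working out the expression (((-2 ⊕ 4) ⊕ (2 ⊕ 10)) ⊕ ((4 ⊗ 6) ⊗ (-5 ⊗ 4))) gives -2.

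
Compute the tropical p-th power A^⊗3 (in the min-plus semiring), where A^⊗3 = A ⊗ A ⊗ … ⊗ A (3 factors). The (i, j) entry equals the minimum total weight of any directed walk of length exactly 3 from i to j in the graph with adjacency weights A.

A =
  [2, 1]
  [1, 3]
A^⊗3 =
  [4, 3]
  [3, 4]

Each entry (A^⊗3)_ij equals the minimum over all length-3 walks i = v_0 → v_1 → … → v_3 = j of Σ_t A[v_t][v_{t+1}]. For example, for (i, j) = (0, 1) we minimise over 4 possible intermediate vertex sequences; the minimum is 3, attained along the walk 0 → 1 → 0 → 1.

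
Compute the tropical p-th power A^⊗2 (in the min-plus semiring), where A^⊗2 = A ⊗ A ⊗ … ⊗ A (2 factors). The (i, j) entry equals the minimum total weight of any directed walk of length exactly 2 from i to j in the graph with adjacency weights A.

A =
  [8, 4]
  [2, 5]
A^⊗2 =
  [6, 9]
  [7, 6]

Each entry (A^⊗2)_ij equals the minimum over all length-2 walks i = v_0 → v_1 → … → v_2 = j of Σ_t A[v_t][v_{t+1}]. For example, for (i, j) = (0, 1) we minimise over 2 possible intermediate vertex sequences; the minimum is 9, attained along the walk 0 → 1 → 1.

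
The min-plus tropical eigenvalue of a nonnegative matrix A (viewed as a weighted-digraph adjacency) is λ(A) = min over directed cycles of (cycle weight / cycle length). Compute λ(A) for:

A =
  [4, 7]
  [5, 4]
λ(A) = 4

Enumerate directed cycles and compute their means (weight / length). Sample:
  cycle 0 → 0: weight = 4, length = 1, mean = 4/1 ≈ 4.000
  cycle 1 → 1: weight = 4, length = 1, mean = 4/1 ≈ 4.000
  cycle 0 → 1 → 0: weight = 12, length = 2, mean = 12/2 ≈ 6.000
  cycle 1 → 0 → 1: weight = 12, length = 2, mean = 12/2 ≈ 6.000
Minimum mean = 4.000, attained e.g. along the cycle 0 → 0 with weight 4 and length 1. So λ(A) = 4/1 = 4.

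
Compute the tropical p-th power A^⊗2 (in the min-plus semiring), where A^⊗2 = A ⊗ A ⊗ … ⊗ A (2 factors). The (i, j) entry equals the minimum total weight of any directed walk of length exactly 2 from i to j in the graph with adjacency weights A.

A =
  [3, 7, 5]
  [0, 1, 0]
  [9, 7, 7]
A^⊗2 =
  [6, 8, 7]
  [1, 2, 1]
  [7, 8, 7]

Each entry (A^⊗2)_ij equals the minimum over all length-2 walks i = v_0 → v_1 → … → v_2 = j of Σ_t A[v_t][v_{t+1}]. For example, for (i, j) = (0, 2) we minimise over 3 possible intermediate vertex sequences; the minimum is 7, attained along the walk 0 → 1 → 2.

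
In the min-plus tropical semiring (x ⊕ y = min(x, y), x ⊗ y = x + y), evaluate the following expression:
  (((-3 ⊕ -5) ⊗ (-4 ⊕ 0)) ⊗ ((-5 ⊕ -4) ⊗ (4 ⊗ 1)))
(((-3 ⊕ -5) ⊗ (-4 ⊕ 0)) ⊗ ((-5 ⊕ -4) ⊗ (4 ⊗ 1))) = -9

Expand innermost to outermost. Recall ⊕ takes the minimum of its arguments and ⊗ takes their sum. Working out the expression (((-3 ⊕ -5) ⊗ (-4 ⊕ 0)) ⊗ ((-5 ⊕ -4) ⊗ (4 ⊗ 1))) gives -9.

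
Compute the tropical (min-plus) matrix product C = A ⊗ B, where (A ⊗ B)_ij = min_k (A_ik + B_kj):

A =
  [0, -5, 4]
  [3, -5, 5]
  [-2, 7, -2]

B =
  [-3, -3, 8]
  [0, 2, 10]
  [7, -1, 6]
A ⊗ B =
  [-5, -3, 5]
  [-5, -3, 5]
  [-5, -5, 4]

Apply the min-plus product entry-by-entry:
  C[0][0] = min over k of (A[0][0] + B[0][0] = 0 + -3 = -3, A[0][1] + B[1][0] = -5 + 0 = -5, A[0][2] + B[2][0] = 4 + 7 = 11) = -5 (attained at k = 1)
  C[0][1] = min over k of (A[0][0] + B[0][1] = 0 + -3 = -3, A[0][1] + B[1][1] = -5 + 2 = -3, A[0][2] + B[2][1] = 4 + -1 = 3) = -3 (attained at k = 0)
  C[0][2] = min over k of (A[0][0] + B[0][2] = 0 + 8 = 8, A[0][1] + B[1][2] = -5 + 10 = 5, A[0][2] + B[2][2] = 4 + 6 = 10) = 5 (attained at k = 1)
  C[1][0] = min over k of (A[1][0] + B[0][0] = 3 + -3 = 0, A[1][1] + B[1][0] = -5 + 0 = -5, A[1][2] + B[2][0] = 5 + 7 = 12) = -5 (attained at k = 1)
  C[1][1] = min over k of (A[1][0] + B[0][1] = 3 + -3 = 0, A[1][1] + B[1][1] = -5 + 2 = -3, A[1][2] + B[2][1] = 5 + -1 = 4) = -3 (attained at k = 1)
  C[1][2] = min over k of (A[1][0] + B[0][2] = 3 + 8 = 11, A[1][1] + B[1][2] = -5 + 10 = 5, A[1][2] + B[2][2] = 5 + 6 = 11) = 5 (attained at k = 1)
  C[2][0] = min over k of (A[2][0] + B[0][0] = -2 + -3 = -5, A[2][1] + B[1][0] = 7 + 0 = 7, A[2][2] + B[2][0] = -2 + 7 = 5) = -5 (attained at k = 0)
  C[2][1] = min over k of (A[2][0] + B[0][1] = -2 + -3 = -5, A[2][1] + B[1][1] = 7 + 2 = 9, A[2][2] + B[2][1] = -2 + -1 = -3) = -5 (attained at k = 0)
  C[2][2] = min over k of (A[2][0] + B[0][2] = -2 + 8 = 6, A[2][1] + B[1][2] = 7 + 10 = 17, A[2][2] + B[2][2] = -2 + 6 = 4) = 4 (attained at k = 2)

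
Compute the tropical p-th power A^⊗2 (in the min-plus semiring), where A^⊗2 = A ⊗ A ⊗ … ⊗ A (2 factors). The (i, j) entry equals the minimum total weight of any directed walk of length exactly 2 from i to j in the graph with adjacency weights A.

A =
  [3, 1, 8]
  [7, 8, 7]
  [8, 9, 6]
A^⊗2 =
  [6, 4, 8]
  [10, 8, 13]
  [11, 9, 12]

Each entry (A^⊗2)_ij equals the minimum over all length-2 walks i = v_0 → v_1 → … → v_2 = j of Σ_t A[v_t][v_{t+1}]. For example, for (i, j) = (0, 2) we minimise over 3 possible intermediate vertex sequences; the minimum is 8, attained along the walk 0 → 1 → 2.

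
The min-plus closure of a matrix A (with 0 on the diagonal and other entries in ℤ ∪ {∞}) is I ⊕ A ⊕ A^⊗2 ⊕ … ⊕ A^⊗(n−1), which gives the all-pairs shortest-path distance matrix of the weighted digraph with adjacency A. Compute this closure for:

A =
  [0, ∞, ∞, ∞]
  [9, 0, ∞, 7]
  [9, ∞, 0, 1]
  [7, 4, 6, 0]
Closure =
  [0, ∞, ∞, ∞]
  [9, 0, 13, 7]
  [8, 5, 0, 1]
  [7, 4, 6, 0]

This is the Floyd-Warshall all-pairs shortest-path computation. For each intermediate vertex k = 0, 1, …, 3, update dist[i][j] ← min(dist[i][j], dist[i][k] + dist[k][j]). The final matrix gives, for each (i, j), the minimum total weight of any directed path from i to j (possibly empty when i = j).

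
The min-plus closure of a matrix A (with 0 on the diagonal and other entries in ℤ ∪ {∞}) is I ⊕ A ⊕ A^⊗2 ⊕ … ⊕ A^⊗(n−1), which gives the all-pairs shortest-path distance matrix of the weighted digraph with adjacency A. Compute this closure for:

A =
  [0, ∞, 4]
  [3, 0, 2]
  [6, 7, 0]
Closure =
  [0, 11, 4]
  [3, 0, 2]
  [6, 7, 0]

This is the Floyd-Warshall all-pairs shortest-path computation. For each intermediate vertex k = 0, 1, …, 2, update dist[i][j] ← min(dist[i][j], dist[i][k] + dist[k][j]). The final matrix gives, for each (i, j), the minimum total weight of any directed path from i to j (possibly empty when i = j).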